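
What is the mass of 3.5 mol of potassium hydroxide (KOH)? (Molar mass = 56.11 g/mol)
Mass = 3.5 mol × 56.11 g/mol = 196.4 g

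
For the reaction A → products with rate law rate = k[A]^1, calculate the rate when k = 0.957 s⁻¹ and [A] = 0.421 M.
0.4029 M/s

rate = k·[A]^1 = 0.957·(0.421)^1 = 0.957·0.421 = 0.4029 M/s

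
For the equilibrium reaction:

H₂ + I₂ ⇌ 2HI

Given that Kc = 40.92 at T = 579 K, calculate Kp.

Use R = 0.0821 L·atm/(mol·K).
K_p = 40.9200

Δn = (moles gaseous products) − (moles gaseous reactants) = 0
T = 579 K; RT = 0.0821 × 579 = 47.5359
Kp = Kc·(RT)^Δn = 40.92 × (47.5359)^0 = 40.92 × 1 = 40.9200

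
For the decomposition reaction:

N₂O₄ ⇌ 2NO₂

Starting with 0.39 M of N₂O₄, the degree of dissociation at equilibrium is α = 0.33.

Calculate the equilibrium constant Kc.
K_c = 0.2536

x = α·[A]₀ = 0.33 × 0.39 = 0.1287 M dissociated.
At eq: [N₂O₄] = 0.39 − 0.1287 = 0.2613 M; [NO₂] = 2x = 0.2574 M.
Kc = [NO₂]²/[N₂O₄] = (0.2574)²/0.2613 = 0.2536.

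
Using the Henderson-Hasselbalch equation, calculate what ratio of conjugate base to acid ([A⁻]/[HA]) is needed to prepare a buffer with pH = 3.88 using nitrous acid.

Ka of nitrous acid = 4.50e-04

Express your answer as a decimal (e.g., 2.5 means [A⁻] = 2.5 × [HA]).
[A⁻]/[HA] = 3.414

pKa = −log(4.50e-04) = 3.3468. pH = pKa + log([A⁻]/[HA]). 3.88 = 3.3468 + log(ratio). log(ratio) = 3.88 − 3.3468 = 0.5332. ratio = 10^(0.5332) = 3.414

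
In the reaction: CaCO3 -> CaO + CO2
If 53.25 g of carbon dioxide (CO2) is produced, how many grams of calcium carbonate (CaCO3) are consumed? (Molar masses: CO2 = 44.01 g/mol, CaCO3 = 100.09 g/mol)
Moles of CO2 = 53.25 g ÷ 44.01 g/mol = 1.20995 mol
Mole ratio: 1 mol CaCO3 / 1 mol CO2
Moles of CaCO3 = 1.20995 × (1/1) = 1.20995 mol
Mass of CaCO3 = 1.20995 mol × 100.09 g/mol = 121.1 g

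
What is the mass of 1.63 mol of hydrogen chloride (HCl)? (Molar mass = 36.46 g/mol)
Mass = 1.63 mol × 36.46 g/mol = 59.43 g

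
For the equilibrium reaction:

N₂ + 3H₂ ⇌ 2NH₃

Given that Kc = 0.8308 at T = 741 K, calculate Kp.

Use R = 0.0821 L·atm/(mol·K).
K_p = 2.24e-04

Δn = (moles gaseous products) − (moles gaseous reactants) = -2
T = 741 K; RT = 0.0821 × 741 = 60.8361
Kp = Kc·(RT)^Δn = 0.8308 × (60.8361)^-2 = 0.8308 × 0.000270195 = 2.24e-04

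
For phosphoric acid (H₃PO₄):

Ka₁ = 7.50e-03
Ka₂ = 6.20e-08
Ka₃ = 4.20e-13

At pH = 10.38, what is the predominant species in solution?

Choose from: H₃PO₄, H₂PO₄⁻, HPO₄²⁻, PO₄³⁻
HPO₄²⁻

pKa1 = 2.12, pKa2 = 7.21, pKa3 = 12.38. Each pKa is the crossover between adjacent species; pH = 10.38 lies in the region where HPO₄²⁻ predominates.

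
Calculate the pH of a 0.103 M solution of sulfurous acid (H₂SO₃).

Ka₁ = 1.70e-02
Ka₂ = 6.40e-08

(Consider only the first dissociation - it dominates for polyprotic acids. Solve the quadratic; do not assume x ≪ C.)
pH = 1.47

x² + Ka₁·x − Ka₁·C = 0 with Ka₁ = 1.70e-02, C = 0.103.
x = (−Ka₁ + √(Ka₁² + 4·Ka₁·C))/2 = 3.4200e-02 M, so pH = 1.47.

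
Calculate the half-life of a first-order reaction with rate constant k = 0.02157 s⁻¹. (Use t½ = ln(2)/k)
32.13 s

t½ = ln(2)/k = 0.6931/0.02157 = 32.13 s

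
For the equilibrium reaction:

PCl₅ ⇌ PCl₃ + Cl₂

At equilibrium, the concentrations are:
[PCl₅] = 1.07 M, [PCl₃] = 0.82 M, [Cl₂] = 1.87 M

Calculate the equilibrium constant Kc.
K_c = 1.4331

Kc = ([PCl₃] × [Cl₂]) / ([PCl₅])
   = ((0.82)·(1.87)) / ((1.07))
   = 1.5334 / 1.07 = 1.4331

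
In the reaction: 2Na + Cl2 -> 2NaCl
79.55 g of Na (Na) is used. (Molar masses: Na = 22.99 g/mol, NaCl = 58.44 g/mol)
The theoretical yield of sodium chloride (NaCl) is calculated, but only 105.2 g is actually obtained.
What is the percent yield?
Moles of Na = 79.55 g ÷ 22.99 g/mol = 3.4602 mol
Mole ratio: 2 mol NaCl / 2 mol Na
Moles of NaCl = 3.4602 × (2/2) = 3.4602 mol
Theoretical yield = 3.4602 mol × 58.44 g/mol = 202.21 g
Actual yield = 105.2 g
Percent yield = (105.2 / 202.21) × 100% = 52.0%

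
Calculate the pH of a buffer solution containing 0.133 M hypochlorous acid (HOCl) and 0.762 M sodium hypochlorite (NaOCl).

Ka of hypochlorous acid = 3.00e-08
pH = 8.28

pKa = -log(3.00e-08) = 7.52. pH = pKa + log([A⁻]/[HA]) = 7.52 + log(0.762/0.133)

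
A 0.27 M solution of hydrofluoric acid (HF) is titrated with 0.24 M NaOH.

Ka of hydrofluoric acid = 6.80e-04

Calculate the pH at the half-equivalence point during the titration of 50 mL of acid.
pH = pKa = 3.17

At the half-equivalence point, [HA] = [A⁻], so by Henderson–Hasselbalch pH = pKa + log(1) = pKa.
pKa = −log(6.80e-04) = 3.17.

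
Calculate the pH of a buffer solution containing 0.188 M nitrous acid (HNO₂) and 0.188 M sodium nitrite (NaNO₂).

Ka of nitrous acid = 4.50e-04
pH = 3.35

pKa = -log(4.50e-04) = 3.35. pH = pKa + log([A⁻]/[HA]) = 3.35 + log(0.188/0.188)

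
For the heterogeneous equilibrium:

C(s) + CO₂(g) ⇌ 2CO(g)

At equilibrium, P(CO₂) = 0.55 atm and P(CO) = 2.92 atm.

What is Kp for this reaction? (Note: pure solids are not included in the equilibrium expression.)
K_p = 15.503

Solid C is excluded.
Kp = P(CO)²/P(CO₂) = (2.92)²/0.55 = 8.526/0.55 = 15.503.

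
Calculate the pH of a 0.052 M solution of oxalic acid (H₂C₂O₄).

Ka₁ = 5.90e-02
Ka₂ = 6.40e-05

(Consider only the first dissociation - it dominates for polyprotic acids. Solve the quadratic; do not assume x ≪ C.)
pH = 1.48

x² + Ka₁·x − Ka₁·C = 0 with Ka₁ = 5.90e-02, C = 0.052.
x = (−Ka₁ + √(Ka₁² + 4·Ka₁·C))/2 = 3.3255e-02 M, so pH = 1.48.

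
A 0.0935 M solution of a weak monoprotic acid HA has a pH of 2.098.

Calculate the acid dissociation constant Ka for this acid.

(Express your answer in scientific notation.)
K_a = 7.45e-04

[H⁺] = 10^(−pH) = 10^(−2.098) = 7.980e-03 M. For HA ⇌ H⁺ + A⁻, Ka = x²/(C − x) = (7.980e-03)²/(0.0935 − 7.980e-03) = 7.45e-04.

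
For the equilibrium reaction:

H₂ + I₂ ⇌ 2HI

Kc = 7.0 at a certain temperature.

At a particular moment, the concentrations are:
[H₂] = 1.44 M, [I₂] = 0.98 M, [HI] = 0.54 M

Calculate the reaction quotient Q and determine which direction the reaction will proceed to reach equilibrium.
Q = 0.207, Q < K, reaction proceeds forward (toward products)

Q = ([HI]^2) / ([H₂] × [I₂])
  = ((0.54)^2) / ((1.44)·(0.98)) = 0.2916/1.4112 = 0.2066
Since Q = 0.2066 < Kc = 7.0, the reaction proceeds forward (toward products) to reach equilibrium.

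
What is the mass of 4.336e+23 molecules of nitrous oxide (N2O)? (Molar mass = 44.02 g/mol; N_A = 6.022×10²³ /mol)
Moles = 4.336e+23 ÷ 6.022×10²³ = 0.720027 mol
Mass = 0.720027 mol × 44.02 g/mol = 31.7 g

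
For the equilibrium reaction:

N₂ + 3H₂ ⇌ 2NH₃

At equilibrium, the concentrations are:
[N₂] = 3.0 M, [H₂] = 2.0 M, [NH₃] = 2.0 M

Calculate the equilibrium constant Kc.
K_c = 0.1667

Kc = ([NH₃]^2) / ([N₂] × [H₂]^3)
   = ((2.0)^2) / ((3.0)·(2.0)^3)
   = 4 / 24 = 0.1667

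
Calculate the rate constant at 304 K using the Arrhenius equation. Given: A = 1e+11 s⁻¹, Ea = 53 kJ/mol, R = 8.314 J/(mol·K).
7.82e+01 s⁻¹

k = A·exp(-Ea/(R·T)) = 1e+11·exp(-53000/(8.314·304)) = 1e+11·exp(-20.9697) = 1e+11·7.8158e-10 = 7.82e+01 s⁻¹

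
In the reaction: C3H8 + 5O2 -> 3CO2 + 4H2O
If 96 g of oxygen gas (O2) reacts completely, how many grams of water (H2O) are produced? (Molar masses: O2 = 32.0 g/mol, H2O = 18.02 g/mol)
Moles of O2 = 96 g ÷ 32.0 g/mol = 3 mol
Mole ratio: 4 mol H2O / 5 mol O2
Moles of H2O = 3 × (4/5) = 2.4 mol
Mass of H2O = 2.4 mol × 18.02 g/mol = 43.25 g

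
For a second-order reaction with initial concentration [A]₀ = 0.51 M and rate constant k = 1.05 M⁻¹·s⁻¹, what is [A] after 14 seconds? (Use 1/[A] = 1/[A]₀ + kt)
0.0600 M

1/[A] = 1/[A]₀ + k·t = 1/0.51 + (1.05)·(14) = 1.9608 + 14.7000 = 16.6608
[A] = 1/16.6608 = 0.0600 M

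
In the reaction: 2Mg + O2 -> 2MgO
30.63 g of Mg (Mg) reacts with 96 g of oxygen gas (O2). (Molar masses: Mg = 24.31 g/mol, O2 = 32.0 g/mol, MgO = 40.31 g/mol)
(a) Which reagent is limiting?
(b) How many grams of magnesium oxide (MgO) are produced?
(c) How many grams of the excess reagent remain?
(a) Mg, (b) 50.79 g, (c) 75.84 g

Moles of Mg = 30.63 g ÷ 24.31 g/mol = 1.25998 mol
Moles of O2 = 96 g ÷ 32.0 g/mol = 3 mol
Moles ÷ coefficient: Mg: 1.25998/2 = 0.63, O2: 3/1 = 3
(a) Mg has the smaller value, so Mg is the limiting reagent.
(b) Moles of MgO = 1.25998 mol Mg × (2/2) = 1.25998 mol; mass = 1.25998 mol × 40.31 g/mol = 50.79 g
(c) O2 consumed = 1.25998 × (1/2) = 0.629988 mol; remaining = 3 − 0.629988 = 2.37001 mol; mass = 2.37001 mol × 32.0 g/mol = 75.84 g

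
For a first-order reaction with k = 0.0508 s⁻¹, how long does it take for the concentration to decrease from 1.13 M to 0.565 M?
13.64 s

From ln[A] = ln[A]₀ - k·t: t = ln([A]₀/[A])/k = ln(1.13/0.565)/0.0508 = ln(2.0000)/0.0508 = 0.6931/0.0508 = 13.64 s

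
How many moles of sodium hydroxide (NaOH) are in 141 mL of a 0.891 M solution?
Moles = Molarity × Volume (L)
Moles = 0.891 M × 0.141 L = 0.1256 mol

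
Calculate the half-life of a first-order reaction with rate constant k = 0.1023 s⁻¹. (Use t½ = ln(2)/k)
6.78 s

t½ = ln(2)/k = 0.6931/0.1023 = 6.78 s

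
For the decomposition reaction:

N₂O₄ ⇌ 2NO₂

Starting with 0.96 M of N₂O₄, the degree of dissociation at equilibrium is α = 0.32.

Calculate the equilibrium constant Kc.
K_c = 0.5783

x = α·[A]₀ = 0.32 × 0.96 = 0.3072 M dissociated.
At eq: [N₂O₄] = 0.96 − 0.3072 = 0.6528 M; [NO₂] = 2x = 0.6144 M.
Kc = [NO₂]²/[N₂O₄] = (0.6144)²/0.6528 = 0.5783.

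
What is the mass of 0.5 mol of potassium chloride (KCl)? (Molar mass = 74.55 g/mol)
Mass = 0.5 mol × 74.55 g/mol = 37.27 g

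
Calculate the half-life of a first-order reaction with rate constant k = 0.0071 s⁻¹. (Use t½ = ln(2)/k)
97.63 s

t½ = ln(2)/k = 0.6931/0.0071 = 97.63 s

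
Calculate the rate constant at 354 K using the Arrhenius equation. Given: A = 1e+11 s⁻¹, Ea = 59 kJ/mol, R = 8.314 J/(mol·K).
1.97e+02 s⁻¹

k = A·exp(-Ea/(R·T)) = 1e+11·exp(-59000/(8.314·354)) = 1e+11·exp(-20.0465) = 1e+11·1.9675e-09 = 1.97e+02 s⁻¹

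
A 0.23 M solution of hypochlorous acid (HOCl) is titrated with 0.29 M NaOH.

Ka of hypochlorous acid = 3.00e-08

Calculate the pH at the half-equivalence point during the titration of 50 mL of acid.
pH = pKa = 7.52

At the half-equivalence point, [HA] = [A⁻], so by Henderson–Hasselbalch pH = pKa + log(1) = pKa.
pKa = −log(3.00e-08) = 7.52.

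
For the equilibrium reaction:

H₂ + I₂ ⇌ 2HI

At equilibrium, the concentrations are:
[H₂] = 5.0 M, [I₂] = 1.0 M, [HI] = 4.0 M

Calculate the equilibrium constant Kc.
K_c = 3.2000

Kc = ([HI]^2) / ([H₂] × [I₂])
   = ((4.0)^2) / ((5.0)·(1.0))
   = 16 / 5 = 3.2000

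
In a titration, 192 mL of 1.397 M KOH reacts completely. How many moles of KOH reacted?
Moles = Molarity × Volume (L)
Moles = 1.397 M × 0.192 L = 0.2682 mol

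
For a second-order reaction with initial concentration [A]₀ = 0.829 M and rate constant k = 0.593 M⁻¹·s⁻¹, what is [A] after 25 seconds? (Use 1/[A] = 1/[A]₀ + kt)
0.0624 M

1/[A] = 1/[A]₀ + k·t = 1/0.829 + (0.593)·(25) = 1.2063 + 14.8250 = 16.0313
[A] = 1/16.0313 = 0.0624 M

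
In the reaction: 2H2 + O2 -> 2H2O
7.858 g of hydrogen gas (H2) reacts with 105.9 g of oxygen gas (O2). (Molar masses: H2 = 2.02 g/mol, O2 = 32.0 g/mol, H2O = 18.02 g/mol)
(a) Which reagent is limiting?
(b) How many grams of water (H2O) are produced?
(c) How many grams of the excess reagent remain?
(a) H2, (b) 70.1 g, (c) 43.66 g

Moles of H2 = 7.858 g ÷ 2.02 g/mol = 3.8901 mol
Moles of O2 = 105.9 g ÷ 32.0 g/mol = 3.30938 mol
Moles ÷ coefficient: H2: 3.8901/2 = 1.945, O2: 3.30938/1 = 3.309
(a) H2 has the smaller value, so H2 is the limiting reagent.
(b) Moles of H2O = 3.8901 mol H2 × (2/2) = 3.8901 mol; mass = 3.8901 mol × 18.02 g/mol = 70.1 g
(c) O2 consumed = 3.8901 × (1/2) = 1.94505 mol; remaining = 3.30938 − 1.94505 = 1.36433 mol; mass = 1.36433 mol × 32.0 g/mol = 43.66 g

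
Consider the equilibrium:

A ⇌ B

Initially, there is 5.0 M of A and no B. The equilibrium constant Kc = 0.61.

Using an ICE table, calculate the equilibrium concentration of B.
[B] = 1.894 M

ICE: [A] = 5.0 − x, [B] = x.
Kc = x/(5.0 − x) = 0.61 ⇒ x = 0.61·5.0/(1 + 0.61) = 3.05/1.61 = 1.894.
[B] = x = 1.894 M.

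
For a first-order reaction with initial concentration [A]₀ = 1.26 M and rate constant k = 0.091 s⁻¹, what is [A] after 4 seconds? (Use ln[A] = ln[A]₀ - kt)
0.8756 M

ln[A] = ln[A]₀ - k·t = ln(1.26) - (0.091)·(4) = 0.2311 - 0.3640 = -0.1329
[A] = e^(-0.1329) = 0.8756 M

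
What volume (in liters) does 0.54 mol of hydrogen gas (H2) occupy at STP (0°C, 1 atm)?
At STP, 1 mol of gas occupies 22.4 L
Volume = 0.54 mol × 22.4 L/mol = 12.10 L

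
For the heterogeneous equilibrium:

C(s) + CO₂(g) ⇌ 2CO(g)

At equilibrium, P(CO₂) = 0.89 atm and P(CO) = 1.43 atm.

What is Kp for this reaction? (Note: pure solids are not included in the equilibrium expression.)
K_p = 2.298

Solid C is excluded.
Kp = P(CO)²/P(CO₂) = (1.43)²/0.89 = 2.045/0.89 = 2.298.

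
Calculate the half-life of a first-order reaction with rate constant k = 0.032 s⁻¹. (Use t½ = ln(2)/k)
21.66 s

t½ = ln(2)/k = 0.6931/0.032 = 21.66 s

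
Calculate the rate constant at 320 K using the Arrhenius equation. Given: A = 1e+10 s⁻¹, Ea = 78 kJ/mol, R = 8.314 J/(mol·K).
1.85e-03 s⁻¹

k = A·exp(-Ea/(R·T)) = 1e+10·exp(-78000/(8.314·320)) = 1e+10·exp(-29.3180) = 1e+10·1.8507e-13 = 1.85e-03 s⁻¹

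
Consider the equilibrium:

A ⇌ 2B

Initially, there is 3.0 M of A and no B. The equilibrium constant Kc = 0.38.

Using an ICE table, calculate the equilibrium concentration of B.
[B] = 0.977 M

ICE: [A] = 3.0 − x, [B] = 2x.
Kc = (2x)²/(3.0 − x) = 0.38 ⇒ 4x² + 0.38x − 1.14 = 0.
x = (−0.38 + √(0.38² + 4·4·1.14))/(2·4) = (−0.38 + √18.384)/8 = 0.48846.
[B] = 2x = 0.977 M.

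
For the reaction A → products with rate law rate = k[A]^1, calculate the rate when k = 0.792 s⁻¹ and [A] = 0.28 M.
0.2218 M/s

rate = k·[A]^1 = 0.792·(0.28)^1 = 0.792·0.28 = 0.2218 M/s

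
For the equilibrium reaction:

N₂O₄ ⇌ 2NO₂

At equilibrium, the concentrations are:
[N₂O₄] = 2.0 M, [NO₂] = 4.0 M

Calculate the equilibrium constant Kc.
K_c = 8.0000

Kc = ([NO₂]^2) / ([N₂O₄])
   = ((4.0)^2) / ((2.0))
   = 16 / 2 = 8.0000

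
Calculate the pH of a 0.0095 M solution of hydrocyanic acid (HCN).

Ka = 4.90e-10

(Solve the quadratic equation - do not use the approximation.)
pH = 5.67

x² + Ka×x - Ka×C = 0. Using quadratic formula: [H⁺] = 2.1573e-06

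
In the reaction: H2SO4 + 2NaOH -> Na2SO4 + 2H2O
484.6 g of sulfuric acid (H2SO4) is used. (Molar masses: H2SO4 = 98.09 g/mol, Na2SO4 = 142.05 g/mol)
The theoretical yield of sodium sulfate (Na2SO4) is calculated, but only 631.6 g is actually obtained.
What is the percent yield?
Moles of H2SO4 = 484.6 g ÷ 98.09 g/mol = 4.94036 mol
Mole ratio: 1 mol Na2SO4 / 1 mol H2SO4
Moles of Na2SO4 = 4.94036 × (1/1) = 4.94036 mol
Theoretical yield = 4.94036 mol × 142.05 g/mol = 701.78 g
Actual yield = 631.6 g
Percent yield = (631.6 / 701.78) × 100% = 90.0%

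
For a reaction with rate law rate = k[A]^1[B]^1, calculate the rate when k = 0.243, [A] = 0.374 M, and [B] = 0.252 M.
0.0229 M/s

rate = k·[A]^1·[B]^1 = 0.243·(0.374)^1·(0.252)^1 = 0.243·0.374·0.252 = 0.0229 M/s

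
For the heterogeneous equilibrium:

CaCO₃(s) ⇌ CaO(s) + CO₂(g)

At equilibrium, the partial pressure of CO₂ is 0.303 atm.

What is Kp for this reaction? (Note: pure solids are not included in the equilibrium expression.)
K_p = 0.303

Solids (CaCO₃, CaO) have activity 1 and are excluded.
Kp = P(CO₂) = 0.303.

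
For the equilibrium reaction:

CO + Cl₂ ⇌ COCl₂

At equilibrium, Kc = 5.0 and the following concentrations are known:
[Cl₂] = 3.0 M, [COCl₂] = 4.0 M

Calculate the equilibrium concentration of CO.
[CO] = 0.2667 M

Kc = ([COCl₂]) / ([CO] × [Cl₂]) = 5.0
[CO]^1 = (product terms)/(Kc · other reactant terms) = 4 / (5.0 · 3) = 0.26667
[CO] = 0.2667 M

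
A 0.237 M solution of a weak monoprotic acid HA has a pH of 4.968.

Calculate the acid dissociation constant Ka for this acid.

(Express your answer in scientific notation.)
K_a = 4.89e-10

[H⁺] = 10^(−pH) = 10^(−4.968) = 1.076e-05 M. For HA ⇌ H⁺ + A⁻, Ka = x²/(C − x) = (1.076e-05)²/(0.237 − 1.076e-05) = 4.89e-10.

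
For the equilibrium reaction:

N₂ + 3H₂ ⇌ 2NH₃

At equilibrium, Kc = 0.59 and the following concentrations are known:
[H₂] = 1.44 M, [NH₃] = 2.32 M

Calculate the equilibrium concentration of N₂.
[N₂] = 3.0552 M

Kc = ([NH₃]^2) / ([N₂] × [H₂]^3) = 0.59
[N₂]^1 = (product terms)/(Kc · other reactant terms) = 5.3824 / (0.59 · 2.986) = 3.0552
[N₂] = 3.0552 M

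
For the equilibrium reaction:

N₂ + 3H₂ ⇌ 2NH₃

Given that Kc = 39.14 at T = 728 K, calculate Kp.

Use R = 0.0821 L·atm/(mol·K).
K_p = 0.0110

Δn = (moles gaseous products) − (moles gaseous reactants) = -2
T = 728 K; RT = 0.0821 × 728 = 59.7688
Kp = Kc·(RT)^Δn = 39.14 × (59.7688)^-2 = 39.14 × 0.000279931 = 0.0110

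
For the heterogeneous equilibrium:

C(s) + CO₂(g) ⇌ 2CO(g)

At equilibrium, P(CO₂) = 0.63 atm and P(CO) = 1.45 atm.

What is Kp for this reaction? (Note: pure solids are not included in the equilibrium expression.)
K_p = 3.337

Solid C is excluded.
Kp = P(CO)²/P(CO₂) = (1.45)²/0.63 = 2.103/0.63 = 3.337.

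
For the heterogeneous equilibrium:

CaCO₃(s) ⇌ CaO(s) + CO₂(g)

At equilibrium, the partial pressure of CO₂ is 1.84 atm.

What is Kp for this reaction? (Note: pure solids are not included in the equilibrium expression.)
K_p = 1.84

Solids (CaCO₃, CaO) have activity 1 and are excluded.
Kp = P(CO₂) = 1.84.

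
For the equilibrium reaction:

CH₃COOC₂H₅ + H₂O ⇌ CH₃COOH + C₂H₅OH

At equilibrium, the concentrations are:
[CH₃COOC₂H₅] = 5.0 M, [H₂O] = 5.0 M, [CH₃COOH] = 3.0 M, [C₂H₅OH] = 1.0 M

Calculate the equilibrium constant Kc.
K_c = 0.1200

Kc = ([CH₃COOH] × [C₂H₅OH]) / ([CH₃COOC₂H₅] × [H₂O])
   = ((3.0)·(1.0)) / ((5.0)·(5.0))
   = 3 / 25 = 0.1200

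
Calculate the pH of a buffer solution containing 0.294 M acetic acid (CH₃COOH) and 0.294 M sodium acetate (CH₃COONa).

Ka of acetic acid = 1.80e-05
pH = 4.74

pKa = -log(1.80e-05) = 4.74. pH = pKa + log([A⁻]/[HA]) = 4.74 + log(0.294/0.294)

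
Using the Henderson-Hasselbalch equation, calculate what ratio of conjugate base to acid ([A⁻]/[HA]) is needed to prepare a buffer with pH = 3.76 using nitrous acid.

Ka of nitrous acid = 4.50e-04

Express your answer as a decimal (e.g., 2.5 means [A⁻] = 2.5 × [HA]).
[A⁻]/[HA] = 2.589

pKa = −log(4.50e-04) = 3.3468. pH = pKa + log([A⁻]/[HA]). 3.76 = 3.3468 + log(ratio). log(ratio) = 3.76 − 3.3468 = 0.4132. ratio = 10^(0.4132) = 2.589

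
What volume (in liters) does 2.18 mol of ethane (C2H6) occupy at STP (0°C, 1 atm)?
At STP, 1 mol of gas occupies 22.4 L
Volume = 2.18 mol × 22.4 L/mol = 48.83 L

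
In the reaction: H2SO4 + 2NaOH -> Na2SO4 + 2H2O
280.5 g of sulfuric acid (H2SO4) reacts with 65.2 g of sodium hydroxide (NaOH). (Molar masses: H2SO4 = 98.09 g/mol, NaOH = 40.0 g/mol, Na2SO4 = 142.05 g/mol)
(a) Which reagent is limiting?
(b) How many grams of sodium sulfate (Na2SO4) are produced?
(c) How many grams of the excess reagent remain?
(a) NaOH, (b) 115.8 g, (c) 200.6 g

Moles of H2SO4 = 280.5 g ÷ 98.09 g/mol = 2.85962 mol
Moles of NaOH = 65.2 g ÷ 40.0 g/mol = 1.63 mol
Moles ÷ coefficient: H2SO4: 2.85962/1 = 2.86, NaOH: 1.63/2 = 0.815
(a) NaOH has the smaller value, so NaOH is the limiting reagent.
(b) Moles of Na2SO4 = 1.63 mol NaOH × (1/2) = 0.815 mol; mass = 0.815 mol × 142.05 g/mol = 115.8 g
(c) H2SO4 consumed = 1.63 × (1/2) = 0.815 mol; remaining = 2.85962 − 0.815 = 2.04462 mol; mass = 2.04462 mol × 98.09 g/mol = 200.6 g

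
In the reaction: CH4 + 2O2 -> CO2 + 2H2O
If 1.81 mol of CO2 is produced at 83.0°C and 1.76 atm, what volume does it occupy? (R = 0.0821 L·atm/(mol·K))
T = 83.0°C + 273.15 = 356.15 K
V = nRT/P = (1.81 × 0.0821 × 356.15) / 1.76
V = 30.07 L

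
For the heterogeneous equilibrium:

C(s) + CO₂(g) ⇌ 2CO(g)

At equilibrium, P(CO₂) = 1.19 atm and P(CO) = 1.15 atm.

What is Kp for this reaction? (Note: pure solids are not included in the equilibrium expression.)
K_p = 1.111

Solid C is excluded.
Kp = P(CO)²/P(CO₂) = (1.15)²/1.19 = 1.322/1.19 = 1.111.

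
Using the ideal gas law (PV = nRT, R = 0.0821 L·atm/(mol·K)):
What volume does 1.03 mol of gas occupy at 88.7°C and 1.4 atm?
T = 88.7°C + 273.15 = 361.85 K
V = nRT/P = (1.03 × 0.0821 × 361.85) / 1.4
V = 21.86 L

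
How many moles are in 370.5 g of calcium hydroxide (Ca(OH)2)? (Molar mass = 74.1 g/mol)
Moles = 370.5 g ÷ 74.1 g/mol = 5 mol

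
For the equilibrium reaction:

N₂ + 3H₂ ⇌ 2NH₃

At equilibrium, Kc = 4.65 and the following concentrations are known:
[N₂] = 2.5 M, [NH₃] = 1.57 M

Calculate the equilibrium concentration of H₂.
[H₂] = 0.5963 M

Kc = ([NH₃]^2) / ([N₂] × [H₂]^3) = 4.65
[H₂]^3 = (product terms)/(Kc · other reactant terms) = 2.4649 / (4.65 · 2.5) = 0.21203
[H₂] = (0.21203)^(1/3) = 0.5963 M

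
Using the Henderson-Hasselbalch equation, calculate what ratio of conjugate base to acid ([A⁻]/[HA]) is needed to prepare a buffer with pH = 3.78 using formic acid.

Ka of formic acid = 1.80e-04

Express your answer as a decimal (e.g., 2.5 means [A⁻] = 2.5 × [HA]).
[A⁻]/[HA] = 1.085

pKa = −log(1.80e-04) = 3.7447. pH = pKa + log([A⁻]/[HA]). 3.78 = 3.7447 + log(ratio). log(ratio) = 3.78 − 3.7447 = 0.0353. ratio = 10^(0.0353) = 1.085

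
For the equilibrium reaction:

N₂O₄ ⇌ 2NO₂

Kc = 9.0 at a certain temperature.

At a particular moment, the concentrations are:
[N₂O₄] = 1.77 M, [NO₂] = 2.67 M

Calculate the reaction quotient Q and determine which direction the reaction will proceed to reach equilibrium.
Q = 4.028, Q < K, reaction proceeds forward (toward products)

Q = ([NO₂]^2) / ([N₂O₄])
  = ((2.67)^2) / ((1.77)) = 7.1289/1.77 = 4.028
Since Q = 4.028 < Kc = 9.0, the reaction proceeds forward (toward products) to reach equilibrium.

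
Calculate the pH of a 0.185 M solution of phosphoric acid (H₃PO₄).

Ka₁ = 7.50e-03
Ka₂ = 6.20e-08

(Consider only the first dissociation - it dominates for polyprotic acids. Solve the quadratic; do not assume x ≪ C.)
pH = 1.47

x² + Ka₁·x − Ka₁·C = 0 with Ka₁ = 7.50e-03, C = 0.185.
x = (−Ka₁ + √(Ka₁² + 4·Ka₁·C))/2 = 3.3687e-02 M, so pH = 1.47.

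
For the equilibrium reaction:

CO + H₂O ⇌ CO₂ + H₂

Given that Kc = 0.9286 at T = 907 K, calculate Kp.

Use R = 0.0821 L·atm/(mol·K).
K_p = 0.9286

Δn = (moles gaseous products) − (moles gaseous reactants) = 0
T = 907 K; RT = 0.0821 × 907 = 74.4647
Kp = Kc·(RT)^Δn = 0.9286 × (74.4647)^0 = 0.9286 × 1 = 0.9286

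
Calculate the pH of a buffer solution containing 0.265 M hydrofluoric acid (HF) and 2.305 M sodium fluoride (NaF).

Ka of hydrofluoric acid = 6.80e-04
pH = 4.11

pKa = -log(6.80e-04) = 3.17. pH = pKa + log([A⁻]/[HA]) = 3.17 + log(2.305/0.265)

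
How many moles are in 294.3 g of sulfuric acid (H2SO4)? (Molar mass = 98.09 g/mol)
Moles = 294.3 g ÷ 98.09 g/mol = 3 mol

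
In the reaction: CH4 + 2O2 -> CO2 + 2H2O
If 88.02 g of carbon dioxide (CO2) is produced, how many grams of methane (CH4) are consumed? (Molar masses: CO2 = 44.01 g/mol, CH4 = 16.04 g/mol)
Moles of CO2 = 88.02 g ÷ 44.01 g/mol = 2 mol
Mole ratio: 1 mol CH4 / 1 mol CO2
Moles of CH4 = 2 × (1/1) = 2 mol
Mass of CH4 = 2 mol × 16.04 g/mol = 32.08 g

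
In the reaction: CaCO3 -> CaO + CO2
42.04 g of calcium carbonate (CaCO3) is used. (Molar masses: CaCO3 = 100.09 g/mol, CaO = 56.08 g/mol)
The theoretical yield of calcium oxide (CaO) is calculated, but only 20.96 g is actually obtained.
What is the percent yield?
Moles of CaCO3 = 42.04 g ÷ 100.09 g/mol = 0.420022 mol
Mole ratio: 1 mol CaO / 1 mol CaCO3
Moles of CaO = 0.420022 × (1/1) = 0.420022 mol
Theoretical yield = 0.420022 mol × 56.08 g/mol = 23.555 g
Actual yield = 20.96 g
Percent yield = (20.96 / 23.555) × 100% = 89.0%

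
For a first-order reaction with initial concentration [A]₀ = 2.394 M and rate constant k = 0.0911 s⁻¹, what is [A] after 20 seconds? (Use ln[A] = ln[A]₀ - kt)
0.3871 M

ln[A] = ln[A]₀ - k·t = ln(2.394) - (0.0911)·(20) = 0.8730 - 1.8220 = -0.9490
[A] = e^(-0.9490) = 0.3871 M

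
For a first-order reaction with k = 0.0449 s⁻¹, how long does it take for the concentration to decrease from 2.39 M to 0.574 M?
31.77 s

From ln[A] = ln[A]₀ - k·t: t = ln([A]₀/[A])/k = ln(2.39/0.574)/0.0449 = ln(4.1638)/0.0449 = 1.4264/0.0449 = 31.77 s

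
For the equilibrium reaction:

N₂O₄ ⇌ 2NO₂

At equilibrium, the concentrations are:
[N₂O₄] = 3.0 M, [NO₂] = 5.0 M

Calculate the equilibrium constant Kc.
K_c = 8.3333

Kc = ([NO₂]^2) / ([N₂O₄])
   = ((5.0)^2) / ((3.0))
   = 25 / 3 = 8.3333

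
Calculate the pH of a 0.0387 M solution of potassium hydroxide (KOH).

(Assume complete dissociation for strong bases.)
pH = 12.59

[OH⁻] = 0.0387 M for strong base. pOH = -log[OH⁻] = 1.41, pH = 14 - pOH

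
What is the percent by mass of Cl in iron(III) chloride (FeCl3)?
Mass of Cl in formula = 35.45 × 3 = 106.35 g/mol
Molar mass = 162.2 g/mol
% Cl = (106.35/162.2) × 100% = 65.57%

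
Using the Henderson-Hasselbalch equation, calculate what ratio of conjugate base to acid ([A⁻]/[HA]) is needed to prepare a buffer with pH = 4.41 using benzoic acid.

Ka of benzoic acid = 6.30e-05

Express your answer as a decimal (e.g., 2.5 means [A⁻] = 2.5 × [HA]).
[A⁻]/[HA] = 1.619

pKa = −log(6.30e-05) = 4.2007. pH = pKa + log([A⁻]/[HA]). 4.41 = 4.2007 + log(ratio). log(ratio) = 4.41 − 4.2007 = 0.2093. ratio = 10^(0.2093) = 1.619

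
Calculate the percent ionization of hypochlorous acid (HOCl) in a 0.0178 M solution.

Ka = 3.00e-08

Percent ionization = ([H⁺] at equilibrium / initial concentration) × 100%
Percent ionization = 0.13%

Let x = [H⁺]. Ka = x²/(C - x) ⇒ x² + (3.00e-08)x - (3.00e-08)(0.0178) = 0. x = 2.3093e-05. Percent = (2.3093e-05/0.0178) × 100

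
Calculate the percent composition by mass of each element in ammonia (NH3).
N: 82.27%, H: 17.76%

Molar mass of NH3 = 17.03 g/mol
% N = (1 × 14.01) / 17.03 × 100% = 14.01 / 17.03 × 100% = 82.27%
% H = (3 × 1.008) / 17.03 × 100% = 3.024 / 17.03 × 100% = 17.76%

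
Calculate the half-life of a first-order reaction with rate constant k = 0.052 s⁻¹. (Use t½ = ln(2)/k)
13.33 s

t½ = ln(2)/k = 0.6931/0.052 = 13.33 s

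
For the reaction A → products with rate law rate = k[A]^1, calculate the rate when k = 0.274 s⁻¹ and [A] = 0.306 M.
0.08384 M/s

rate = k·[A]^1 = 0.274·(0.306)^1 = 0.274·0.306 = 0.08384 M/s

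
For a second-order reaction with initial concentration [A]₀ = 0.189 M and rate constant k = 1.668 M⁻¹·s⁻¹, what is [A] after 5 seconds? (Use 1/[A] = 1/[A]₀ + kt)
0.0734 M

1/[A] = 1/[A]₀ + k·t = 1/0.189 + (1.668)·(5) = 5.2910 + 8.3400 = 13.6310
[A] = 1/13.6310 = 0.0734 M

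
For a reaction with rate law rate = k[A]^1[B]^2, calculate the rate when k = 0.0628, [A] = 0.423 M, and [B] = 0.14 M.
0.0005207 M/s

rate = k·[A]^1·[B]^2 = 0.0628·(0.423)^1·(0.14)^2 = 0.0628·0.423·0.0196 = 0.0005207 M/s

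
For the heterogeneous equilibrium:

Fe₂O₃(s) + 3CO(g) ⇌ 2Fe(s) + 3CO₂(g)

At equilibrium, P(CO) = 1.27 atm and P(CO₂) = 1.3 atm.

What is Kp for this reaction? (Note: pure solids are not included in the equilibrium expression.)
K_p = 1.073

Solids (Fe₂O₃, Fe) are excluded.
Kp = P(CO₂)³/P(CO)³ = (1.3)³/(1.27)³ = 2.197/2.048 = 1.073.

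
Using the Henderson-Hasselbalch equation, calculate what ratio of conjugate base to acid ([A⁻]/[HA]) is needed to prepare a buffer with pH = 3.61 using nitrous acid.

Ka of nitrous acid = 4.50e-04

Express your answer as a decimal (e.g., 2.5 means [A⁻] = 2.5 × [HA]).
[A⁻]/[HA] = 1.833

pKa = −log(4.50e-04) = 3.3468. pH = pKa + log([A⁻]/[HA]). 3.61 = 3.3468 + log(ratio). log(ratio) = 3.61 − 3.3468 = 0.2632. ratio = 10^(0.2632) = 1.833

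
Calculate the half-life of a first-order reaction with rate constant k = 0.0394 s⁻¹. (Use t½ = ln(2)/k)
17.59 s

t½ = ln(2)/k = 0.6931/0.0394 = 17.59 s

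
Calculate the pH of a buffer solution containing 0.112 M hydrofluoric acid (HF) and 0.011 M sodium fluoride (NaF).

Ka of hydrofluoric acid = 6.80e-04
pH = 2.16

pKa = -log(6.80e-04) = 3.17. pH = pKa + log([A⁻]/[HA]) = 3.17 + log(0.011/0.112)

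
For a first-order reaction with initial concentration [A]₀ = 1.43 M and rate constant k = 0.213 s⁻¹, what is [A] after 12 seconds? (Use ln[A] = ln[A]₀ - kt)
0.1110 M

ln[A] = ln[A]₀ - k·t = ln(1.43) - (0.213)·(12) = 0.3577 - 2.5560 = -2.1983
[A] = e^(-2.1983) = 0.1110 M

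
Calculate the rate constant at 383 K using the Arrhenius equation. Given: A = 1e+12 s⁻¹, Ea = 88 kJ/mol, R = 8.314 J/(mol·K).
9.95e-01 s⁻¹

k = A·exp(-Ea/(R·T)) = 1e+12·exp(-88000/(8.314·383)) = 1e+12·exp(-27.6359) = 1e+12·9.9512e-13 = 9.95e-01 s⁻¹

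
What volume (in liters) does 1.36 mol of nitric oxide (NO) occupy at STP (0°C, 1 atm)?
At STP, 1 mol of gas occupies 22.4 L
Volume = 1.36 mol × 22.4 L/mol = 30.46 L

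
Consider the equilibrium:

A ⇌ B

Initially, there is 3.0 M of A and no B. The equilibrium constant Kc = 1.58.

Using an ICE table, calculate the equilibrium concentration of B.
[B] = 1.837 M

ICE: [A] = 3.0 − x, [B] = x.
Kc = x/(3.0 − x) = 1.58 ⇒ x = 1.58·3.0/(1 + 1.58) = 4.74/2.58 = 1.837.
[B] = x = 1.837 M.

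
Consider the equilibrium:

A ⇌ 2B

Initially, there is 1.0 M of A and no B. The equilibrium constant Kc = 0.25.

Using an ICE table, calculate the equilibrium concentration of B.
[B] = 0.441 M

ICE: [A] = 1.0 − x, [B] = 2x.
Kc = (2x)²/(1.0 − x) = 0.25 ⇒ 4x² + 0.25x − 0.25 = 0.
x = (−0.25 + √(0.25² + 4·4·0.25))/(2·4) = (−0.25 + √4.0625)/8 = 0.2207.
[B] = 2x = 0.441 M.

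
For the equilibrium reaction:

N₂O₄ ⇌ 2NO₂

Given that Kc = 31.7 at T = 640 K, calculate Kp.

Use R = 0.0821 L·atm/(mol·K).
K_p = 1.67e+03

Δn = (moles gaseous products) − (moles gaseous reactants) = 1
T = 640 K; RT = 0.0821 × 640 = 52.544
Kp = Kc·(RT)^Δn = 31.7 × (52.544)^1 = 31.7 × 52.544 = 1.67e+03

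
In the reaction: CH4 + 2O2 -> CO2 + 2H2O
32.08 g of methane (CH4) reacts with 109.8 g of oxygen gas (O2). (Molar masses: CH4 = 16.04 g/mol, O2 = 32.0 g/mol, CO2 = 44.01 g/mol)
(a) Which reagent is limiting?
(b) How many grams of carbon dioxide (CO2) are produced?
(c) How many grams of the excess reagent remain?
(a) O2, (b) 75.5 g, (c) 4.561 g

Moles of CH4 = 32.08 g ÷ 16.04 g/mol = 2 mol
Moles of O2 = 109.8 g ÷ 32.0 g/mol = 3.43125 mol
Moles ÷ coefficient: CH4: 2/1 = 2, O2: 3.43125/2 = 1.716
(a) O2 has the smaller value, so O2 is the limiting reagent.
(b) Moles of CO2 = 3.43125 mol O2 × (1/2) = 1.71562 mol; mass = 1.71562 mol × 44.01 g/mol = 75.5 g
(c) CH4 consumed = 3.43125 × (1/2) = 1.71562 mol; remaining = 2 − 1.71562 = 0.284375 mol; mass = 0.284375 mol × 16.04 g/mol = 4.561 g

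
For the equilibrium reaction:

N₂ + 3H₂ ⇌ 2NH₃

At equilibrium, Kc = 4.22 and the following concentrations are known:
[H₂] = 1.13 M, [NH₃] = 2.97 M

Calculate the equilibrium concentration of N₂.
[N₂] = 1.4487 M

Kc = ([NH₃]^2) / ([N₂] × [H₂]^3) = 4.22
[N₂]^1 = (product terms)/(Kc · other reactant terms) = 8.8209 / (4.22 · 1.4429) = 1.4487
[N₂] = 1.4487 M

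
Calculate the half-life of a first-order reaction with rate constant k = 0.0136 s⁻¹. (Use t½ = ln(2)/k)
50.97 s

t½ = ln(2)/k = 0.6931/0.0136 = 50.97 s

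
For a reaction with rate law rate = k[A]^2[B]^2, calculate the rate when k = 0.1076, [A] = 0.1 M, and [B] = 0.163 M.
2.859e-05 M/s

rate = k·[A]^2·[B]^2 = 0.1076·(0.1)^2·(0.163)^2 = 0.1076·0.01·0.026569 = 2.859e-05 M/s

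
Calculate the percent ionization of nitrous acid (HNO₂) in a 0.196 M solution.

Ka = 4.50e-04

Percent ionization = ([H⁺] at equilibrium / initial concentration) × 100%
Percent ionization = 4.68%

Let x = [H⁺]. Ka = x²/(C - x) ⇒ x² + (4.50e-04)x - (4.50e-04)(0.196) = 0. x = 9.1692e-03. Percent = (9.1692e-03/0.196) × 100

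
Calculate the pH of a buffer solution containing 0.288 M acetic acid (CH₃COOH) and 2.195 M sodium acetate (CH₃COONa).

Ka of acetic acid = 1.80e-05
pH = 5.63

pKa = -log(1.80e-05) = 4.74. pH = pKa + log([A⁻]/[HA]) = 4.74 + log(2.195/0.288)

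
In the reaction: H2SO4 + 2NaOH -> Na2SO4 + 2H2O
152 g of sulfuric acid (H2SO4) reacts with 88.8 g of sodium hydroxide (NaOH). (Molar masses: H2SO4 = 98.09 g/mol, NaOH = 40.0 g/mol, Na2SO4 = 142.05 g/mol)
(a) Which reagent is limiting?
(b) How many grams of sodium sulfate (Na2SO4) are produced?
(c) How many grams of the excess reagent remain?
(a) NaOH, (b) 157.7 g, (c) 43.12 g

Moles of H2SO4 = 152 g ÷ 98.09 g/mol = 1.5496 mol
Moles of NaOH = 88.8 g ÷ 40.0 g/mol = 2.22 mol
Moles ÷ coefficient: H2SO4: 1.5496/1 = 1.55, NaOH: 2.22/2 = 1.11
(a) NaOH has the smaller value, so NaOH is the limiting reagent.
(b) Moles of Na2SO4 = 2.22 mol NaOH × (1/2) = 1.11 mol; mass = 1.11 mol × 142.05 g/mol = 157.7 g
(c) H2SO4 consumed = 2.22 × (1/2) = 1.11 mol; remaining = 1.5496 − 1.11 = 0.439597 mol; mass = 0.439597 mol × 98.09 g/mol = 43.12 g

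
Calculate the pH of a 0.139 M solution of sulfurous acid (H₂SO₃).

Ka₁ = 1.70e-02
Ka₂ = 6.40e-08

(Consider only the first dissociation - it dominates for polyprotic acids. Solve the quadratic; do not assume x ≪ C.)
pH = 1.39

x² + Ka₁·x − Ka₁·C = 0 with Ka₁ = 1.70e-02, C = 0.139.
x = (−Ka₁ + √(Ka₁² + 4·Ka₁·C))/2 = 4.0848e-02 M, so pH = 1.39.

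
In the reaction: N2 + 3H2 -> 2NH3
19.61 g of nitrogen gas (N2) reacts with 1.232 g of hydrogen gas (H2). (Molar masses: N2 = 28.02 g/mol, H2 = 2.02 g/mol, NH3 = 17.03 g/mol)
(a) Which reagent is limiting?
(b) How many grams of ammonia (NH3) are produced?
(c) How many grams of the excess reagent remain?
(a) H2, (b) 6.924 g, (c) 13.91 g

Moles of N2 = 19.61 g ÷ 28.02 g/mol = 0.699857 mol
Moles of H2 = 1.232 g ÷ 2.02 g/mol = 0.609901 mol
Moles ÷ coefficient: N2: 0.699857/1 = 0.6999, H2: 0.609901/3 = 0.2033
(a) H2 has the smaller value, so H2 is the limiting reagent.
(b) Moles of NH3 = 0.609901 mol H2 × (2/3) = 0.406601 mol; mass = 0.406601 mol × 17.03 g/mol = 6.924 g
(c) N2 consumed = 0.609901 × (1/3) = 0.2033 mol; remaining = 0.699857 − 0.2033 = 0.496557 mol; mass = 0.496557 mol × 28.02 g/mol = 13.91 g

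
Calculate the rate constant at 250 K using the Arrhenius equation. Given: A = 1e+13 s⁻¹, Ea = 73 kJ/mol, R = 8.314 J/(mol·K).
5.58e-03 s⁻¹

k = A·exp(-Ea/(R·T)) = 1e+13·exp(-73000/(8.314·250)) = 1e+13·exp(-35.1215) = 1e+13·5.5839e-16 = 5.58e-03 s⁻¹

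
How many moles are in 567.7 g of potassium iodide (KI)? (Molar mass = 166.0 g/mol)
Moles = 567.7 g ÷ 166.0 g/mol = 3.42 mol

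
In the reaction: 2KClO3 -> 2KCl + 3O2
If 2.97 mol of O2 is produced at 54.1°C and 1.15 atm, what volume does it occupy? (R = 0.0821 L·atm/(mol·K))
T = 54.1°C + 273.15 = 327.25 K
V = nRT/P = (2.97 × 0.0821 × 327.25) / 1.15
V = 69.39 L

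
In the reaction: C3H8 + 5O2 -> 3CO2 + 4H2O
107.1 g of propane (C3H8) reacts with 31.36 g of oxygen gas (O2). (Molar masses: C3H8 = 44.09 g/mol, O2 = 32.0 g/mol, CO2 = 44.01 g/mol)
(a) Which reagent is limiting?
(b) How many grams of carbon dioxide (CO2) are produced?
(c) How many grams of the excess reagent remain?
(a) O2, (b) 25.88 g, (c) 98.46 g

Moles of C3H8 = 107.1 g ÷ 44.09 g/mol = 2.42912 mol
Moles of O2 = 31.36 g ÷ 32.0 g/mol = 0.98 mol
Moles ÷ coefficient: C3H8: 2.42912/1 = 2.429, O2: 0.98/5 = 0.196
(a) O2 has the smaller value, so O2 is the limiting reagent.
(b) Moles of CO2 = 0.98 mol O2 × (3/5) = 0.588 mol; mass = 0.588 mol × 44.01 g/mol = 25.88 g
(c) C3H8 consumed = 0.98 × (1/5) = 0.196 mol; remaining = 2.42912 − 0.196 = 2.23312 mol; mass = 2.23312 mol × 44.09 g/mol = 98.46 g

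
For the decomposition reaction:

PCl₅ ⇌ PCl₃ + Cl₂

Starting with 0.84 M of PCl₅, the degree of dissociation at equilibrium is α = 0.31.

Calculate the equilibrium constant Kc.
K_c = 0.1170

x = α·[A]₀ = 0.31 × 0.84 = 0.2604 M dissociated.
At eq: [PCl₅] = 0.84 − 0.2604 = 0.5796 M; [PCl₃] = [Cl₂] = x = 0.2604 M.
Kc = [PCl₃][Cl₂]/[PCl₅] = (0.2604)²/0.5796 = 0.117.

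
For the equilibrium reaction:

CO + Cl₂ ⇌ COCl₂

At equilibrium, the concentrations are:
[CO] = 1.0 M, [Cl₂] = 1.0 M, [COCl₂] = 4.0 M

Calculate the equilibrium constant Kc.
K_c = 4.0000

Kc = ([COCl₂]) / ([CO] × [Cl₂])
   = ((4.0)) / ((1.0)·(1.0))
   = 4 / 1 = 4.0000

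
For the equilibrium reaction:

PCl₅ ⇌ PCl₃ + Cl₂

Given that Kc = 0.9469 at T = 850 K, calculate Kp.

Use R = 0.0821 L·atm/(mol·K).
K_p = 66.0794

Δn = (moles gaseous products) − (moles gaseous reactants) = 1
T = 850 K; RT = 0.0821 × 850 = 69.785
Kp = Kc·(RT)^Δn = 0.9469 × (69.785)^1 = 0.9469 × 69.785 = 66.0794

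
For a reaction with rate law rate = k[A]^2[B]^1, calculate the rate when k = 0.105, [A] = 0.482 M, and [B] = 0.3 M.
0.007318 M/s

rate = k·[A]^2·[B]^1 = 0.105·(0.482)^2·(0.3)^1 = 0.105·0.232324·0.3 = 0.007318 M/s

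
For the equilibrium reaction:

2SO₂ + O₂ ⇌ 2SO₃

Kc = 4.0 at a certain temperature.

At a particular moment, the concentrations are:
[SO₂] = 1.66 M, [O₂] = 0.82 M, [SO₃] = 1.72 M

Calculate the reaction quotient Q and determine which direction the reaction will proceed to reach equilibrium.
Q = 1.309, Q < K, reaction proceeds forward (toward products)

Q = ([SO₃]^2) / ([SO₂]^2 × [O₂])
  = ((1.72)^2) / ((1.66)^2·(0.82)) = 2.9584/2.2596 = 1.309
Since Q = 1.309 < Kc = 4.0, the reaction proceeds forward (toward products) to reach equilibrium.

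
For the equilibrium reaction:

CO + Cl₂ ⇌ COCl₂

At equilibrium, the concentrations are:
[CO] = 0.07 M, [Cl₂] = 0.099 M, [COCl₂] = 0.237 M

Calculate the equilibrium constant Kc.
K_c = 34.1991

Kc = ([COCl₂]) / ([CO] × [Cl₂])
   = ((0.237)) / ((0.07)·(0.099))
   = 0.237 / 0.00693 = 34.1991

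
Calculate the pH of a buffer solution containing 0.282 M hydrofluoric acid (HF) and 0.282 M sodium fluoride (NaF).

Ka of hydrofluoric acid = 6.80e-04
pH = 3.17

pKa = -log(6.80e-04) = 3.17. pH = pKa + log([A⁻]/[HA]) = 3.17 + log(0.282/0.282)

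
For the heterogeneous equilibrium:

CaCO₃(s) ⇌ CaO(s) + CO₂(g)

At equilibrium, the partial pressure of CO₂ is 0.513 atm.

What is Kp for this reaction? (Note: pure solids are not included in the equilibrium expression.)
K_p = 0.513

Solids (CaCO₃, CaO) have activity 1 and are excluded.
Kp = P(CO₂) = 0.513.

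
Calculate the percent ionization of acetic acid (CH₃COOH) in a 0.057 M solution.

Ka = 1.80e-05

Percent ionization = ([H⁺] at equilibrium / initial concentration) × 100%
Percent ionization = 1.76%

Let x = [H⁺]. Ka = x²/(C - x) ⇒ x² + (1.80e-05)x - (1.80e-05)(0.057) = 0. x = 1.0040e-03. Percent = (1.0040e-03/0.057) × 100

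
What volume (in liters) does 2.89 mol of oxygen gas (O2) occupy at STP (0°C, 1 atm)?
At STP, 1 mol of gas occupies 22.4 L
Volume = 2.89 mol × 22.4 L/mol = 64.74 L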